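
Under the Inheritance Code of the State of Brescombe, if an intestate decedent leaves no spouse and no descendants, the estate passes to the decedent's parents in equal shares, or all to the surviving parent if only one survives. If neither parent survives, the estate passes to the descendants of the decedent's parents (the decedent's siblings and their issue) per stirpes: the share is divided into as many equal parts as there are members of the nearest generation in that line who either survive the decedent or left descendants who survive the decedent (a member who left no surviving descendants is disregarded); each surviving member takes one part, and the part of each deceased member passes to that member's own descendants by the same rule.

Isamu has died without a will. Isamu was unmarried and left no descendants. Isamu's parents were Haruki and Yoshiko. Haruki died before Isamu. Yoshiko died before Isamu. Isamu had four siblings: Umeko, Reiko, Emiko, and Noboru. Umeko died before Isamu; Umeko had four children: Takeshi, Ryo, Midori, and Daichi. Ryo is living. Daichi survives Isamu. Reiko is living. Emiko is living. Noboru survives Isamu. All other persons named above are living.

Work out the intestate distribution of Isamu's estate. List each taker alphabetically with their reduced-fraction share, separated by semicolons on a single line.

Neither parent survives and there are no descendants, so the estate passes to Isamu's siblings and their issue per stirpes.
The estate is divided into 4 equal shares of 1/4 among Umeko, Reiko, Emiko, Noboru.
Umeko predeceased; the 1/4 allotted to Umeko's branch passes to Umeko's issue by representation.
The 1/4 is divided into 4 equal shares of 1/16 among Takeshi, Ryo, Midori, Daichi.
Takeshi is living and takes 1/16.
Ryo is living and takes 1/16.
Midori is living and takes 1/16.
Daichi is living and takes 1/16.
Reiko is living and takes 1/4.
Emiko is living and takes 1/4.
Noboru is living and takes 1/4.

Daichi 1/16; Emiko 1/4; Midori 1/16; Noboru 1/4; Reiko 1/4; Ryo 1/16; Takeshi 1/16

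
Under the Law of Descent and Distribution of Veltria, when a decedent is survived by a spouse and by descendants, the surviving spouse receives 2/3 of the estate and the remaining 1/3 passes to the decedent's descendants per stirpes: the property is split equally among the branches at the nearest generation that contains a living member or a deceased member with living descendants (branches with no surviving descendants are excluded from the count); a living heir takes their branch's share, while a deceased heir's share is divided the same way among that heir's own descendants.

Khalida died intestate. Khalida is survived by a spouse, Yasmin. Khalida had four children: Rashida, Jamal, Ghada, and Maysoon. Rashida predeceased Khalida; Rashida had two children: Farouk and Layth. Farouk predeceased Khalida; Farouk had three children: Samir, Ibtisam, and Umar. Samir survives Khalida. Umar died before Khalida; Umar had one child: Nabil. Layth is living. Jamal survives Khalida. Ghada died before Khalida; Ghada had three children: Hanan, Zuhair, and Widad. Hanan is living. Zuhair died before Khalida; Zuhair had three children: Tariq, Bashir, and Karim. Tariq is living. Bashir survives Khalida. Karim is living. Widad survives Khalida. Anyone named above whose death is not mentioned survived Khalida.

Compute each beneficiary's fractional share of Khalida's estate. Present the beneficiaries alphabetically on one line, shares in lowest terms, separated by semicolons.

Yasmin, as surviving spouse, takes 2/3.
The remaining 1/3 passes to Khalida's descendants per stirpes.
The 1/3 is divided into 4 equal shares of 1/12 among Rashida, Jamal, Ghada, Maysoon.
Rashida predeceased; the 1/12 allotted to Rashida's branch passes to Rashida's issue by representation.
The 1/12 is divided into 2 equal shares of 1/24 among Farouk, Layth.
Farouk predeceased; the 1/24 allotted to Farouk's branch passes to Farouk's issue by representation.
The 1/24 is divided into 3 equal shares of 1/72 among Samir, Ibtisam, Umar.
Samir is living and takes 1/72.
Ibtisam is living and takes 1/72.
Umar predeceased; the 1/72 allotted to Umar's branch passes to Umar's issue by representation.
Nabil is the sole taker at this level and receives the full 1/72.
Layth is living and takes 1/24.
Jamal is living and takes 1/12.
Ghada predeceased; the 1/12 allotted to Ghada's branch passes to Ghada's issue by representation.
The 1/12 is divided into 3 equal shares of 1/36 among Hanan, Zuhair, Widad.
Hanan is living and takes 1/36.
Zuhair predeceased; the 1/36 allotted to Zuhair's branch passes to Zuhair's issue by representation.
The 1/36 is divided into 3 equal shares of 1/108 among Tariq, Bashir, Karim.
Tariq is living and takes 1/108.
Bashir is living and takes 1/108.
Karim is living and takes 1/108.
Widad is living and takes 1/36.
Maysoon is living and takes 1/12.

Bashir 1/108; Hanan 1/36; Ibtisam 1/72; Jamal 1/12; Karim 1/108; Layth 1/24; Maysoon 1/12; Nabil 1/72; Samir 1/72; Tariq 1/108; Widad 1/36; Yasmin 2/3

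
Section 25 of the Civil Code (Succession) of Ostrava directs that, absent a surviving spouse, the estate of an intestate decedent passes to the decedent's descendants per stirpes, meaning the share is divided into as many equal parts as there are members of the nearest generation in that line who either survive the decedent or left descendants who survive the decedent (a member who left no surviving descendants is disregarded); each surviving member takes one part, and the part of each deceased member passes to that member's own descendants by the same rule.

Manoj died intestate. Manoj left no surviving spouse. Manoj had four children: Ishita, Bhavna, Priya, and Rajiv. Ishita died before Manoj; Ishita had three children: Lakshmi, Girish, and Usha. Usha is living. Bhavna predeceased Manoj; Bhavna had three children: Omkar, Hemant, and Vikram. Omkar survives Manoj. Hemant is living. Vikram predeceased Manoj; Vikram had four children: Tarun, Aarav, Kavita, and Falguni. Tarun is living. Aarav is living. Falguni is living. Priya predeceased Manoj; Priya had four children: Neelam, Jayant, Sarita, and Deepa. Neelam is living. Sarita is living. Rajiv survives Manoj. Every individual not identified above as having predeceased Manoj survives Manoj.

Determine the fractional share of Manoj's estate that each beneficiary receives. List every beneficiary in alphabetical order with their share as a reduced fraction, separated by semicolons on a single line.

There is no surviving spouse, so the entire estate passes to Manoj's descendants per stirpes.
The estate is divided into 4 equal shares of 1/4 among Ishita, Bhavna, Priya, Rajiv.
Ishita predeceased; the 1/4 allotted to Ishita's branch passes to Ishita's issue by representation.
The 1/4 is divided into 3 equal shares of 1/12 among Lakshmi, Girish, Usha.
Lakshmi is living and takes 1/12.
Girish is living and takes 1/12.
Usha is living and takes 1/12.
Bhavna predeceased; the 1/4 allotted to Bhavna's branch passes to Bhavna's issue by representation.
The 1/4 is divided into 3 equal shares of 1/12 among Omkar, Hemant, Vikram.
Omkar is living and takes 1/12.
Hemant is living and takes 1/12.
Vikram predeceased; the 1/12 allotted to Vikram's branch passes to Vikram's issue by representation.
The 1/12 is divided into 4 equal shares of 1/48 among Tarun, Aarav, Kavita, Falguni.
Tarun is living and takes 1/48.
Aarav is living and takes 1/48.
Kavita is living and takes 1/48.
Falguni is living and takes 1/48.
Priya predeceased; the 1/4 allotted to Priya's branch passes to Priya's issue by representation.
The 1/4 is divided into 4 equal shares of 1/16 among Neelam, Jayant, Sarita, Deepa.
Neelam is living and takes 1/16.
Jayant is living and takes 1/16.
Sarita is living and takes 1/16.
Deepa is living and takes 1/16.
Rajiv is living and takes 1/4.

Aarav 1/48; Deepa 1/16; Falguni 1/48; Girish 1/12; Hemant 1/12; Jayant 1/16; Kavita 1/48; Lakshmi 1/12; Neelam 1/16; Omkar 1/12; Rajiv 1/4; Sarita 1/16; Tarun 1/48; Usha 1/12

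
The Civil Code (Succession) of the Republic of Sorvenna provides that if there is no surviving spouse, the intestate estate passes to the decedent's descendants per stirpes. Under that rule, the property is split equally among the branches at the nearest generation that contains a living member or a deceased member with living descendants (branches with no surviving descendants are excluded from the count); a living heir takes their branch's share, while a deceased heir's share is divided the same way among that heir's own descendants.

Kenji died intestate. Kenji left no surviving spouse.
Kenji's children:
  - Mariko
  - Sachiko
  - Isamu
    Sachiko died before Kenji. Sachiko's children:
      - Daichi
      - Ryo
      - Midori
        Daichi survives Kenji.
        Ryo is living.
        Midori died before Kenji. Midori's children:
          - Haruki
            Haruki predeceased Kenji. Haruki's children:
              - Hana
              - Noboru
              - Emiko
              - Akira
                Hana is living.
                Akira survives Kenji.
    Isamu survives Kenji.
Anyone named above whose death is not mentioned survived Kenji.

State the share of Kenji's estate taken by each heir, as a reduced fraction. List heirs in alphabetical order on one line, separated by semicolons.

There is no surviving spouse, so the entire estate passes to Kenji's descendants per stirpes.
The estate is divided into 3 equal shares of 1/3 among Mariko, Sachiko, Isamu.
Mariko is living and takes 1/3.
Sachiko predeceased; the 1/3 allotted to Sachiko's branch passes to Sachiko's issue by representation.
The 1/3 is divided into 3 equal shares of 1/9 among Daichi, Ryo, Midori.
Daichi is living and takes 1/9.
Ryo is living and takes 1/9.
Midori predeceased; the 1/9 allotted to Midori's branch passes to Midori's issue by representation.
Haruki's line is the sole branch at this level, so the full 1/9 passes to Haruki's issue by representation.
The 1/9 is divided into 4 equal shares of 1/36 among Hana, Noboru, Emiko, Akira.
Hana is living and takes 1/36.
Noboru is living and takes 1/36.
Emiko is living and takes 1/36.
Akira is living and takes 1/36.
Isamu is living and takes 1/3.

Akira 1/36; Daichi 1/9; Emiko 1/36; Hana 1/36; Isamu 1/3; Mariko 1/3; Noboru 1/36; Ryo 1/9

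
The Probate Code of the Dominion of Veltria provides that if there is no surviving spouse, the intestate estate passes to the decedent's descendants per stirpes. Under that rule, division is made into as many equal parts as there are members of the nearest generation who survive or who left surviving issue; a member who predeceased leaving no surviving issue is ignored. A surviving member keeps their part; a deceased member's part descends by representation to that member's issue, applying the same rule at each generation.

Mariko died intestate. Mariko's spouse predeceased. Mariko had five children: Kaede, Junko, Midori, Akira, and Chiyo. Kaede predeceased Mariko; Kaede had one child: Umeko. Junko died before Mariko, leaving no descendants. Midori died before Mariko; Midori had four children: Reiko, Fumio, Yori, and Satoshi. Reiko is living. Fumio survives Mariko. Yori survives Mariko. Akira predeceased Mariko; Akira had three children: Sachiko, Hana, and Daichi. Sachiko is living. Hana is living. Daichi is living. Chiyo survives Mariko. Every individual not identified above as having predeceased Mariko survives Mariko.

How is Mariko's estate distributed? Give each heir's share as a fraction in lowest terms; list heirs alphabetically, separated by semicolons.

There is no surviving spouse, so the entire estate passes to Mariko's descendants per stirpes.
Junko left no surviving issue, so that branch lapses and is disregarded.
The estate is divided into 4 equal shares of 1/4 among Kaede, Midori, Akira, Chiyo.
Kaede predeceased; the 1/4 allotted to Kaede's branch passes to Kaede's issue by representation.
Umeko is the sole taker at this level and receives the full 1/4.
Midori predeceased; the 1/4 allotted to Midori's branch passes to Midori's issue by representation.
The 1/4 is divided into 4 equal shares of 1/16 among Reiko, Fumio, Yori, Satoshi.
Reiko is living and takes 1/16.
Fumio is living and takes 1/16.
Yori is living and takes 1/16.
Satoshi is living and takes 1/16.
Akira predeceased; the 1/4 allotted to Akira's branch passes to Akira's issue by representation.
The 1/4 is divided into 3 equal shares of 1/12 among Sachiko, Hana, Daichi.
Sachiko is living and takes 1/12.
Hana is living and takes 1/12.
Daichi is living and takes 1/12.
Chiyo is living and takes 1/4.

Chiyo 1/4; Daichi 1/12; Fumio 1/16; Hana 1/12; Reiko 1/16; Sachiko 1/12; Satoshi 1/16; Umeko 1/4; Yori 1/16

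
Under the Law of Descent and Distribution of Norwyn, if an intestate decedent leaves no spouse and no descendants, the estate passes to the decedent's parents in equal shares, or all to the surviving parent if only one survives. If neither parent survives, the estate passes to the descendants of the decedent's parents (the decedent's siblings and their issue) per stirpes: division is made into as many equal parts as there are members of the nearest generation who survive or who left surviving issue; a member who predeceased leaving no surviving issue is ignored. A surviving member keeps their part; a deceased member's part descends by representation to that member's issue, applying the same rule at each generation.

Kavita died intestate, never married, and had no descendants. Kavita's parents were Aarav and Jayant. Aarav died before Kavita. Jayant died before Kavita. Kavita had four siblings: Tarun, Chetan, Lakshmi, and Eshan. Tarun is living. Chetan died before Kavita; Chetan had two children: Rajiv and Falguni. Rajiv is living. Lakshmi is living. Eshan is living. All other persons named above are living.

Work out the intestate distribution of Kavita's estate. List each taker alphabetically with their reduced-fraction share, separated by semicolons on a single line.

Neither parent survives and there are no descendants, so the estate passes to Kavita's siblings and their issue per stirpes.
The estate is divided into 4 equal shares of 1/4 among Tarun, Chetan, Lakshmi, Eshan.
Tarun is living and takes 1/4.
Chetan predeceased; the 1/4 allotted to Chetan's branch passes to Chetan's issue by representation.
The 1/4 is divided into 2 equal shares of 1/8 among Rajiv, Falguni.
Rajiv is living and takes 1/8.
Falguni is living and takes 1/8.
Lakshmi is living and takes 1/4.
Eshan is living and takes 1/4.

Eshan 1/4; Falguni 1/8; Lakshmi 1/4; Rajiv 1/8; Tarun 1/4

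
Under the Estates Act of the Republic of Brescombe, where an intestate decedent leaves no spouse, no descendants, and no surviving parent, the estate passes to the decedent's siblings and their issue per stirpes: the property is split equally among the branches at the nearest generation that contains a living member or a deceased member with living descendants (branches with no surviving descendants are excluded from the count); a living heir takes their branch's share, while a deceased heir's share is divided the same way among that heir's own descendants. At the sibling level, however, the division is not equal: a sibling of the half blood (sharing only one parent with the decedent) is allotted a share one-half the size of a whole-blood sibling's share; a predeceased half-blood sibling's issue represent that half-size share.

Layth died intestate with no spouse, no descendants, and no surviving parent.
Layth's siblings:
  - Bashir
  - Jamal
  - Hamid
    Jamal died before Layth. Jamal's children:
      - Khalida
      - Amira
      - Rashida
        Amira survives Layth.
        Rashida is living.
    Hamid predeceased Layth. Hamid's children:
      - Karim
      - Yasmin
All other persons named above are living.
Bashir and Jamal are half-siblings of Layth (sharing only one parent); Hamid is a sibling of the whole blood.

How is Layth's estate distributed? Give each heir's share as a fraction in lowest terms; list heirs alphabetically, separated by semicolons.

No spouse, descendants, or parent survives, so the estate passes to Layth's siblings per stirpes.
Half-blood siblings count for one-half the weight of whole-blood siblings at the initial division.
Dividing 1 in proportion to weights (total weight 2): Bashir (weight 1/2) → 1/4; Jamal (weight 1/2) → 1/4; Hamid (weight 1) → 1/2.
Bashir is living and takes 1/4.
Jamal predeceased; the 1/4 allotted to Jamal's branch passes to Jamal's issue by representation.
The 1/4 is divided into 3 equal shares of 1/12 among Khalida, Amira, Rashida.
Khalida is living and takes 1/12.
Amira is living and takes 1/12.
Rashida is living and takes 1/12.
Hamid predeceased; the 1/2 allotted to Hamid's branch passes to Hamid's issue by representation.
The 1/2 is divided into 2 equal shares of 1/4 among Karim, Yasmin.
Karim is living and takes 1/4.
Yasmin is living and takes 1/4.

Amira 1/12; Bashir 1/4; Karim 1/4; Khalida 1/12; Rashida 1/12; Yasmin 1/4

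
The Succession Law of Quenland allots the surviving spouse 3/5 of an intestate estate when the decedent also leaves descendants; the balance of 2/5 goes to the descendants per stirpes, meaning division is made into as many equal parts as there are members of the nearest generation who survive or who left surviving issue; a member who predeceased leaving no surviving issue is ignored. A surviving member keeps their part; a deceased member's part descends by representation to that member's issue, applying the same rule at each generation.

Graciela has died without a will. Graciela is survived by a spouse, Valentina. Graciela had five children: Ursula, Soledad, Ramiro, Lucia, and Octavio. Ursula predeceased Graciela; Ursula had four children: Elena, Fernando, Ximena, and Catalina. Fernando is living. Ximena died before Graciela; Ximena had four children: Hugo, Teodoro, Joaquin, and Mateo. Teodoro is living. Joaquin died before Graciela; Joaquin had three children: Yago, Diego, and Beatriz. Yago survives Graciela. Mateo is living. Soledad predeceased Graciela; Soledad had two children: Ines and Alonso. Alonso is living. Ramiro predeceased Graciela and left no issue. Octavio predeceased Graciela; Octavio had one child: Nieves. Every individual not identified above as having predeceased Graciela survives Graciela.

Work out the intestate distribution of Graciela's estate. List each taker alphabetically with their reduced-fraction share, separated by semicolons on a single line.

Valentina, as surviving spouse, takes 3/5.
The remaining 2/5 passes to Graciela's descendants per stirpes.
Ramiro left no surviving issue, so that branch lapses and is disregarded.
The 2/5 is divided into 4 equal shares of 1/10 among Ursula, Soledad, Lucia, Octavio.
Ursula predeceased; the 1/10 allotted to Ursula's branch passes to Ursula's issue by representation.
The 1/10 is divided into 4 equal shares of 1/40 among Elena, Fernando, Ximena, Catalina.
Elena is living and takes 1/40.
Fernando is living and takes 1/40.
Ximena predeceased; the 1/40 allotted to Ximena's branch passes to Ximena's issue by representation.
The 1/40 is divided into 4 equal shares of 1/160 among Hugo, Teodoro, Joaquin, Mateo.
Hugo is living and takes 1/160.
Teodoro is living and takes 1/160.
Joaquin predeceased; the 1/160 allotted to Joaquin's branch passes to Joaquin's issue by representation.
The 1/160 is divided into 3 equal shares of 1/480 among Yago, Diego, Beatriz.
Yago is living and takes 1/480.
Diego is living and takes 1/480.
Beatriz is living and takes 1/480.
Mateo is living and takes 1/160.
Catalina is living and takes 1/40.
Soledad predeceased; the 1/10 allotted to Soledad's branch passes to Soledad's issue by representation.
The 1/10 is divided into 2 equal shares of 1/20 among Ines, Alonso.
Ines is living and takes 1/20.
Alonso is living and takes 1/20.
Lucia is living and takes 1/10.
Octavio predeceased; the 1/10 allotted to Octavio's branch passes to Octavio's issue by representation.
Nieves is the sole taker at this level and receives the full 1/10.

Alonso 1/20; Beatriz 1/480; Catalina 1/40; Diego 1/480; Elena 1/40; Fernando 1/40; Hugo 1/160; Ines 1/20; Lucia 1/10; Mateo 1/160; Nieves 1/10; Teodoro 1/160; Valentina 3/5; Yago 1/480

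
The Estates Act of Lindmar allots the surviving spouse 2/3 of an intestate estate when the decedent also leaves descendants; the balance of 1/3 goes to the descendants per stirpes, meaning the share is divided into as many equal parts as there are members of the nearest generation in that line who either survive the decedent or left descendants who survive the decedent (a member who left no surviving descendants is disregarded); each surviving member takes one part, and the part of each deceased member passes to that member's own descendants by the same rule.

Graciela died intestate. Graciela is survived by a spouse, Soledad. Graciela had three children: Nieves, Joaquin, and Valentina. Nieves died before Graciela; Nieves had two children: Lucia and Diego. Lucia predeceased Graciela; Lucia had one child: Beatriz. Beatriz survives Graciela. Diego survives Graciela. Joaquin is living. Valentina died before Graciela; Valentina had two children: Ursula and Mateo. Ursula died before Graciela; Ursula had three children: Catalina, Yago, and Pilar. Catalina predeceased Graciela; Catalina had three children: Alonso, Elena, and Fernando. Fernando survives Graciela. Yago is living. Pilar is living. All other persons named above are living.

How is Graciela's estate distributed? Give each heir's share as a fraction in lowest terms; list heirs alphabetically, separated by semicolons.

Alonso 1/162; Beatriz 1/18; Diego 1/18; Elena 1/162; Fernando 1/162; Joaquin 1/9; Mateo 1/18; Pilar 1/54; Soledad 2/3; Yago 1/54

Soledad, as surviving spouse, takes 2/3.
The remaining 1/3 passes to Graciela's descendants per stirpes.
The 1/3 is divided into 3 equal shares of 1/9 among Nieves, Joaquin, Valentina.
Nieves predeceased; the 1/9 allotted to Nieves's branch passes to Nieves's issue by representation.
The 1/9 is divided into 2 equal shares of 1/18 among Lucia, Diego.
Lucia predeceased; the 1/18 allotted to Lucia's branch passes to Lucia's issue by representation.
Beatriz is the sole taker at this level and receives the full 1/18.
Diego is living and takes 1/18.
Joaquin is living and takes 1/9.
Valentina predeceased; the 1/9 allotted to Valentina's branch passes to Valentina's issue by representation.
The 1/9 is divided into 2 equal shares of 1/18 among Ursula, Mateo.
Ursula predeceased; the 1/18 allotted to Ursula's branch passes to Ursula's issue by representation.
The 1/18 is divided into 3 equal shares of 1/54 among Catalina, Yago, Pilar.
Catalina predeceased; the 1/54 allotted to Catalina's branch passes to Catalina's issue by representation.
The 1/54 is divided into 3 equal shares of 1/162 among Alonso, Elena, Fernando.
Alonso is living and takes 1/162.
Elena is living and takes 1/162.
Fernando is living and takes 1/162.
Yago is living and takes 1/54.
Pilar is living and takes 1/54.
Mateo is living and takes 1/18.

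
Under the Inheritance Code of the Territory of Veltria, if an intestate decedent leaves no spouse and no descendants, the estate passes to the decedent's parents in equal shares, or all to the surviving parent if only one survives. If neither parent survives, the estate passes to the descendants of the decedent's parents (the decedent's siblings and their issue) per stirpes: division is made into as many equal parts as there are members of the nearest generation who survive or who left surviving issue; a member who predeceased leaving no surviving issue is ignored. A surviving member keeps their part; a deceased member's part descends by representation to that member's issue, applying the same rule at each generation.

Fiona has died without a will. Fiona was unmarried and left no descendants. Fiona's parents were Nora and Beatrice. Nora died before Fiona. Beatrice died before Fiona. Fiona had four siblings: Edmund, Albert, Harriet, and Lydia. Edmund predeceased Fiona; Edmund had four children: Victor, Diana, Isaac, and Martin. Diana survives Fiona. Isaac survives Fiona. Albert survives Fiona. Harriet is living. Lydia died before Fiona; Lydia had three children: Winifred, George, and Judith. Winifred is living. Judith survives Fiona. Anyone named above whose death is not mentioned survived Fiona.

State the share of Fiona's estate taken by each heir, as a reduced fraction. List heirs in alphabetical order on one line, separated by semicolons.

Neither parent survives and there are no descendants, so the estate passes to Fiona's siblings and their issue per stirpes.
The estate is divided into 4 equal shares of 1/4 among Edmund, Albert, Harriet, Lydia.
Edmund predeceased; the 1/4 allotted to Edmund's branch passes to Edmund's issue by representation.
The 1/4 is divided into 4 equal shares of 1/16 among Victor, Diana, Isaac, Martin.
Victor is living and takes 1/16.
Diana is living and takes 1/16.
Isaac is living and takes 1/16.
Martin is living and takes 1/16.
Albert is living and takes 1/4.
Harriet is living and takes 1/4.
Lydia predeceased; the 1/4 allotted to Lydia's branch passes to Lydia's issue by representation.
The 1/4 is divided into 3 equal shares of 1/12 among Winifred, George, Judith.
Winifred is living and takes 1/12.
George is living and takes 1/12.
Judith is living and takes 1/12.

Albert 1/4; Diana 1/16; George 1/12; Harriet 1/4; Isaac 1/16; Judith 1/12; Martin 1/16; Victor 1/16; Winifred 1/12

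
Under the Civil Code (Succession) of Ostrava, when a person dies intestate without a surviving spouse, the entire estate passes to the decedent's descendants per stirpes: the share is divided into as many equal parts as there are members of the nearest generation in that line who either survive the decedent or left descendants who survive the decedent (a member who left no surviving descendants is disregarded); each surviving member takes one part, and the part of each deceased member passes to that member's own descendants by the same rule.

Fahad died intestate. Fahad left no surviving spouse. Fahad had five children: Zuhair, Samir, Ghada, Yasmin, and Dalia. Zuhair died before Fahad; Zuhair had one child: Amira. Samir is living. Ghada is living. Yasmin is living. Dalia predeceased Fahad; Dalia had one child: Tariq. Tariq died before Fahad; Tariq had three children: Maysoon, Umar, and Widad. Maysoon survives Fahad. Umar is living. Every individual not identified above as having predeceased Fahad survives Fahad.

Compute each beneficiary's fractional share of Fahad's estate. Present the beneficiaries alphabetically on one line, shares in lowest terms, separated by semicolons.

There is no surviving spouse, so the entire estate passes to Fahad's descendants per stirpes.
The estate is divided into 5 equal shares of 1/5 among Zuhair, Samir, Ghada, Yasmin, Dalia.
Zuhair predeceased; the 1/5 allotted to Zuhair's branch passes to Zuhair's issue by representation.
Amira is the sole taker at this level and receives the full 1/5.
Samir is living and takes 1/5.
Ghada is living and takes 1/5.
Yasmin is living and takes 1/5.
Dalia predeceased; the 1/5 allotted to Dalia's branch passes to Dalia's issue by representation.
Tariq's line is the sole branch at this level, so the full 1/5 passes to Tariq's issue by representation.
The 1/5 is divided into 3 equal shares of 1/15 among Maysoon, Umar, Widad.
Maysoon is living and takes 1/15.
Umar is living and takes 1/15.
Widad is living and takes 1/15.

Amira 1/5; Ghada 1/5; Maysoon 1/15; Samir 1/5; Umar 1/15; Widad 1/15; Yasmin 1/5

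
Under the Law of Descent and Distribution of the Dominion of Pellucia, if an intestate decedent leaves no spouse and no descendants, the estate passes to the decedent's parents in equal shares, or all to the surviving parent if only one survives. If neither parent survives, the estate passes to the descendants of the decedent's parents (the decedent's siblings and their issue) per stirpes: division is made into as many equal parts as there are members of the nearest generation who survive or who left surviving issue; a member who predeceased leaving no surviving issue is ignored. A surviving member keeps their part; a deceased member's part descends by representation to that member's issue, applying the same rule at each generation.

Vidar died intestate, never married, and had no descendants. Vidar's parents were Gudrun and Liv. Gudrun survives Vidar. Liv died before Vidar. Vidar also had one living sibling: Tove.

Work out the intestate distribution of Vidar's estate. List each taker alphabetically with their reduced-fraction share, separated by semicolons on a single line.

Gudrun 1

Only one parent, Gudrun, survives, so Gudrun takes the entire estate. The siblings take nothing because a surviving parent has priority.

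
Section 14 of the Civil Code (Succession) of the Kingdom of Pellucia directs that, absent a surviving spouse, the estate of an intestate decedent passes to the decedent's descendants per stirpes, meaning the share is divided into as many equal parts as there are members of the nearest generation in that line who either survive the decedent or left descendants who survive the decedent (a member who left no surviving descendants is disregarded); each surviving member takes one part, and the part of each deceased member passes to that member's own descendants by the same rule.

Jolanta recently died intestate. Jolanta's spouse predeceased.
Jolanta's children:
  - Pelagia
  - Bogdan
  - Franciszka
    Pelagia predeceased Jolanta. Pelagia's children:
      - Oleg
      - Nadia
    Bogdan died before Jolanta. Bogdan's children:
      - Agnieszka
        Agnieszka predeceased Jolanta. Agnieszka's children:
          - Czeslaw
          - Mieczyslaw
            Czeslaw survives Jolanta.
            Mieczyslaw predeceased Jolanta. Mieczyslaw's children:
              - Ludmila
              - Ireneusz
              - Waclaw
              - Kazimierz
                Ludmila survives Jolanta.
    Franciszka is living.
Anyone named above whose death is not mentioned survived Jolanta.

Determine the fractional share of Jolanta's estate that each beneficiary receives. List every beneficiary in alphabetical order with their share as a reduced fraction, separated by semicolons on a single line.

Czeslaw 1/6; Franciszka 1/3; Ireneusz 1/24; Kazimierz 1/24; Ludmila 1/24; Nadia 1/6; Oleg 1/6; Waclaw 1/24

There is no surviving spouse, so the entire estate passes to Jolanta's descendants per stirpes.
The estate is divided into 3 equal shares of 1/3 among Pelagia, Bogdan, Franciszka.
Pelagia predeceased; the 1/3 allotted to Pelagia's branch passes to Pelagia's issue by representation.
The 1/3 is divided into 2 equal shares of 1/6 among Oleg, Nadia.
Oleg is living and takes 1/6.
Nadia is living and takes 1/6.
Bogdan predeceased; the 1/3 allotted to Bogdan's branch passes to Bogdan's issue by representation.
Agnieszka's line is the sole branch at this level, so the full 1/3 passes to Agnieszka's issue by representation.
The 1/3 is divided into 2 equal shares of 1/6 among Czeslaw, Mieczyslaw.
Czeslaw is living and takes 1/6.
Mieczyslaw predeceased; the 1/6 allotted to Mieczyslaw's branch passes to Mieczyslaw's issue by representation.
The 1/6 is divided into 4 equal shares of 1/24 among Ludmila, Ireneusz, Waclaw, Kazimierz.
Ludmila is living and takes 1/24.
Ireneusz is living and takes 1/24.
Waclaw is living and takes 1/24.
Kazimierz is living and takes 1/24.
Franciszka is living and takes 1/3.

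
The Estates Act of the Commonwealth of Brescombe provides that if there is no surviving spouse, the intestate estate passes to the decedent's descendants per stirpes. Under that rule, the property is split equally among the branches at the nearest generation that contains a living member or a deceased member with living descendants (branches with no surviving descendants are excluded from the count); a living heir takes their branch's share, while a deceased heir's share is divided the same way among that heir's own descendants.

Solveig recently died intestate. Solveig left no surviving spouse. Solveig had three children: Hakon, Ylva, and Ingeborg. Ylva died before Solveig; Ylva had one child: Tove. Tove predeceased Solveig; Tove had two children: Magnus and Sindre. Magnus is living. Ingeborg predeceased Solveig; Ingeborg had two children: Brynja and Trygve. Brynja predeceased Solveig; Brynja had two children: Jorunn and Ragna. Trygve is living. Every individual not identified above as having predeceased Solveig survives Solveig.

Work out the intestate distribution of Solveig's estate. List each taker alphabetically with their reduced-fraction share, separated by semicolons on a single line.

Hakon 1/3; Jorunn 1/12; Magnus 1/6; Ragna 1/12; Sindre 1/6; Trygve 1/6

There is no surviving spouse, so the entire estate passes to Solveig's descendants per stirpes.
The estate is divided into 3 equal shares of 1/3 among Hakon, Ylva, Ingeborg.
Hakon is living and takes 1/3.
Ylva predeceased; the 1/3 allotted to Ylva's branch passes to Ylva's issue by representation.
Tove's line is the sole branch at this level, so the full 1/3 passes to Tove's issue by representation.
The 1/3 is divided into 2 equal shares of 1/6 among Magnus, Sindre.
Magnus is living and takes 1/6.
Sindre is living and takes 1/6.
Ingeborg predeceased; the 1/3 allotted to Ingeborg's branch passes to Ingeborg's issue by representation.
The 1/3 is divided into 2 equal shares of 1/6 among Brynja, Trygve.
Brynja predeceased; the 1/6 allotted to Brynja's branch passes to Brynja's issue by representation.
The 1/6 is divided into 2 equal shares of 1/12 among Jorunn, Ragna.
Jorunn is living and takes 1/12.
Ragna is living and takes 1/12.
Trygve is living and takes 1/6.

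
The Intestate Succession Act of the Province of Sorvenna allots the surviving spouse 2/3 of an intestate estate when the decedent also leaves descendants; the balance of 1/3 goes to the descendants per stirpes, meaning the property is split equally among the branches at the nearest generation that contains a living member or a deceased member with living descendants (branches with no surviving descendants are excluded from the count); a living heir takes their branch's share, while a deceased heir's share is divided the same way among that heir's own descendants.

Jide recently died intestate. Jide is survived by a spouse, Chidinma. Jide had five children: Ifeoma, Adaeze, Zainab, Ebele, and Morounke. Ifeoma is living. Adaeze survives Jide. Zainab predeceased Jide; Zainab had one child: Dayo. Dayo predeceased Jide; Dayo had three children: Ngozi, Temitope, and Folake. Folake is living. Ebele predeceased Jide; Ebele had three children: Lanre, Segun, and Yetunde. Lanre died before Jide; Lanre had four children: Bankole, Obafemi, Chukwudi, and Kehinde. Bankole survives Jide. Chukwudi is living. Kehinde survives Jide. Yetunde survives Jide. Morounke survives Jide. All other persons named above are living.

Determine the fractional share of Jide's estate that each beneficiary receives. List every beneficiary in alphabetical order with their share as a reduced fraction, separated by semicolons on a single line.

Chidinma, as surviving spouse, takes 2/3.
The remaining 1/3 passes to Jide's descendants per stirpes.
The 1/3 is divided into 5 equal shares of 1/15 among Ifeoma, Adaeze, Zainab, Ebele, Morounke.
Ifeoma is living and takes 1/15.
Adaeze is living and takes 1/15.
Zainab predeceased; the 1/15 allotted to Zainab's branch passes to Zainab's issue by representation.
Dayo's line is the sole branch at this level, so the full 1/15 passes to Dayo's issue by representation.
The 1/15 is divided into 3 equal shares of 1/45 among Ngozi, Temitope, Folake.
Ngozi is living and takes 1/45.
Temitope is living and takes 1/45.
Folake is living and takes 1/45.
Ebele predeceased; the 1/15 allotted to Ebele's branch passes to Ebele's issue by representation.
The 1/15 is divided into 3 equal shares of 1/45 among Lanre, Segun, Yetunde.
Lanre predeceased; the 1/45 allotted to Lanre's branch passes to Lanre's issue by representation.
The 1/45 is divided into 4 equal shares of 1/180 among Bankole, Obafemi, Chukwudi, Kehinde.
Bankole is living and takes 1/180.
Obafemi is living and takes 1/180.
Chukwudi is living and takes 1/180.
Kehinde is living and takes 1/180.
Segun is living and takes 1/45.
Yetunde is living and takes 1/45.
Morounke is living and takes 1/15.

Adaeze 1/15; Bankole 1/180; Chidinma 2/3; Chukwudi 1/180; Folake 1/45; Ifeoma 1/15; Kehinde 1/180; Morounke 1/15; Ngozi 1/45; Obafemi 1/180; Segun 1/45; Temitope 1/45; Yetunde 1/45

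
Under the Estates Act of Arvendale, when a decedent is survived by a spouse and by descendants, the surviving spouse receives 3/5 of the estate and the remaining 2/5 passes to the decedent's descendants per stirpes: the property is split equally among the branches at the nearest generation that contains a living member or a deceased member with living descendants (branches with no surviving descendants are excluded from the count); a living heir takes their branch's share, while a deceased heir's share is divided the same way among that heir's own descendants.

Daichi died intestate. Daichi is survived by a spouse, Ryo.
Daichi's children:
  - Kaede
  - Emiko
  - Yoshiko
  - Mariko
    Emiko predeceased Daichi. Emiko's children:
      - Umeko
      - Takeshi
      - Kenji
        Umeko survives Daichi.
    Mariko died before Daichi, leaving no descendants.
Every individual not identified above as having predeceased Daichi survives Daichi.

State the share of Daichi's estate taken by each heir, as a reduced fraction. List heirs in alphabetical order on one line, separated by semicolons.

Ryo, as surviving spouse, takes 3/5.
The remaining 2/5 passes to Daichi's descendants per stirpes.
Mariko left no surviving issue, so that branch lapses and is disregarded.
The 2/5 is divided into 3 equal shares of 2/15 among Kaede, Emiko, Yoshiko.
Kaede is living and takes 2/15.
Emiko predeceased; the 2/15 allotted to Emiko's branch passes to Emiko's issue by representation.
The 2/15 is divided into 3 equal shares of 2/45 among Umeko, Takeshi, Kenji.
Umeko is living and takes 2/45.
Takeshi is living and takes 2/45.
Kenji is living and takes 2/45.
Yoshiko is living and takes 2/15.

Kaede 2/15; Kenji 2/45; Ryo 3/5; Takeshi 2/45; Umeko 2/45; Yoshiko 2/15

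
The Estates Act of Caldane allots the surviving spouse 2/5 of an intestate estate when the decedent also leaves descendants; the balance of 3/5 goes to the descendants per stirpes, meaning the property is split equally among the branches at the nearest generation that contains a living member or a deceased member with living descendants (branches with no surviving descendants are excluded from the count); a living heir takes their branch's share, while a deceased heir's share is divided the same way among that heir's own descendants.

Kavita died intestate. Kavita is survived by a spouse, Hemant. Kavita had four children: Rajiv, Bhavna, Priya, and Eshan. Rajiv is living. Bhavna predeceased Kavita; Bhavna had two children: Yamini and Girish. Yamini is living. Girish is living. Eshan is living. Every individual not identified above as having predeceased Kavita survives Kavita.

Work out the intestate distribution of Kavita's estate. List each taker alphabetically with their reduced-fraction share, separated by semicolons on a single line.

Hemant, as surviving spouse, takes 2/5.
The remaining 3/5 passes to Kavita's descendants per stirpes.
The 3/5 is divided into 4 equal shares of 3/20 among Rajiv, Bhavna, Priya, Eshan.
Rajiv is living and takes 3/20.
Bhavna predeceased; the 3/20 allotted to Bhavna's branch passes to Bhavna's issue by representation.
The 3/20 is divided into 2 equal shares of 3/40 among Yamini, Girish.
Yamini is living and takes 3/40.
Girish is living and takes 3/40.
Priya is living and takes 3/20.
Eshan is living and takes 3/20.

Eshan 3/20; Girish 3/40; Hemant 2/5; Priya 3/20; Rajiv 3/20; Yamini 3/40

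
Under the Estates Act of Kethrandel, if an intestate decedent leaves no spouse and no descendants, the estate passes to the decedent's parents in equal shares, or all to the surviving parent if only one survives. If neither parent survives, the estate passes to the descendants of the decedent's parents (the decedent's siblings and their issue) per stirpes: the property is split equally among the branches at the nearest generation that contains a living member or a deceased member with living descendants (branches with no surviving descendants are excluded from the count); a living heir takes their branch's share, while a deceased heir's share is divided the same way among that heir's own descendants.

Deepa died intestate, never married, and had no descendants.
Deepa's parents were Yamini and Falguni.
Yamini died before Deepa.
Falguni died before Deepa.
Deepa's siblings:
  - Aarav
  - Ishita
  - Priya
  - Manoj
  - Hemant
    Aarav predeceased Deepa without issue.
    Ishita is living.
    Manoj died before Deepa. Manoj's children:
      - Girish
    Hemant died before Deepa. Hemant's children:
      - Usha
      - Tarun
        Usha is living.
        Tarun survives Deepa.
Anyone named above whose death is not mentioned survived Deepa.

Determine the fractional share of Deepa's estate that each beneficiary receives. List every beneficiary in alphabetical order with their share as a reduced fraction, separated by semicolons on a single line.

Neither parent survives and there are no descendants, so the estate passes to Deepa's siblings and their issue per stirpes.
Aarav left no surviving issue, so that branch lapses and is disregarded.
The estate is divided into 4 equal shares of 1/4 among Ishita, Priya, Manoj, Hemant.
Ishita is living and takes 1/4.
Priya is living and takes 1/4.
Manoj predeceased; the 1/4 allotted to Manoj's branch passes to Manoj's issue by representation.
Girish is the sole taker at this level and receives the full 1/4.
Hemant predeceased; the 1/4 allotted to Hemant's branch passes to Hemant's issue by representation.
The 1/4 is divided into 2 equal shares of 1/8 among Usha, Tarun.
Usha is living and takes 1/8.
Tarun is living and takes 1/8.

Girish 1/4; Ishita 1/4; Priya 1/4; Tarun 1/8; Usha 1/8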